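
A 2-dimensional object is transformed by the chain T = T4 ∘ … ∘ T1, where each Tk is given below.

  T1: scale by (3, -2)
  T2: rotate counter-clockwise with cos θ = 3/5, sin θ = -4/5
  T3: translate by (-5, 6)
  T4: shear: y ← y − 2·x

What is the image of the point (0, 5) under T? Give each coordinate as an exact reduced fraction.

T1 scale by (3, -2): (0, 5) → (0, -10)
T2 rotate counter-clockwise with cos θ = 3/5, sin θ = -4/5: (0, -10) → (-8, -6)
T3 translate by (-5, 6): (-8, -6) → (-13, 0)
T4 shear: y ← y − 2·x: (-13, 0) → (-13, 26)

T(p) = (-13, 26)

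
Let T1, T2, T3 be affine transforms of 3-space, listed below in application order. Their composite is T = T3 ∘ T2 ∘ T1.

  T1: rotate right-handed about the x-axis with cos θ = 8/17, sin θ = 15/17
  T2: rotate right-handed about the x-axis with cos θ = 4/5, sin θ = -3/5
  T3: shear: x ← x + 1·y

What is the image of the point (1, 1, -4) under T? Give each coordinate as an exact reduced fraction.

T(p) = (18/5, 13/5, -16/5)

T1 rotate right-handed about the x-axis with cos θ = 8/17, sin θ = 15/17: (1, 1, -4) → (1, 4, -1)
T2 rotate right-handed about the x-axis with cos θ = 4/5, sin θ = -3/5: (1, 4, -1) → (1, 13/5, -16/5)
T3 shear: x ← x + 1·y: (1, 13/5, -16/5) → (18/5, 13/5, -16/5)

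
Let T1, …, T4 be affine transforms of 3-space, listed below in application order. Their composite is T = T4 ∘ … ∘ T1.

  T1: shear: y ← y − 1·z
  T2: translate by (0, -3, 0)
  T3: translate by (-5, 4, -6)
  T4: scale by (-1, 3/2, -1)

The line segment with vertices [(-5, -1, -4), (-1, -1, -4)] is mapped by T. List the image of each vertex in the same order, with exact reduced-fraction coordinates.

image vertices: (10, 6, 10), (6, 6, 10)

T1 shear: y ← y − 1·z: (-5, -1, -4) → (-5, 3, -4); (-1, -1, -4) → (-1, 3, -4)
T2 translate by (0, -3, 0): (-5, 3, -4) → (-5, 0, -4); (-1, 3, -4) → (-1, 0, -4)
T3 translate by (-5, 4, -6): (-5, 0, -4) → (-10, 4, -10); (-1, 0, -4) → (-6, 4, -10)
T4 scale by (-1, 3/2, -1): (-10, 4, -10) → (10, 6, 10); (-6, 4, -10) → (6, 6, 10)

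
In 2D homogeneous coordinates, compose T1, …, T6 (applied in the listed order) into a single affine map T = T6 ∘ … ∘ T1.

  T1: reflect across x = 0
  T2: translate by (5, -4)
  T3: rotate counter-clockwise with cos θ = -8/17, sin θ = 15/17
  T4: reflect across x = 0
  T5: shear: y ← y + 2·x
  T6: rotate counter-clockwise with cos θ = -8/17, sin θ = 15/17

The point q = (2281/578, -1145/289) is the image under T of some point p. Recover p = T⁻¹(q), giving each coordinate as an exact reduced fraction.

T1 = [-1 0 0; 0 1 0; 0 0 1]
T2·T1 = [-1 0 5; 0 1 -4; 0 0 1]
T3·…·T1 = [8/17 -15/17 20/17; -15/17 -8/17 107/17; 0 0 1]
T4·…·T1 = [-8/17 15/17 -20/17; -15/17 -8/17 107/17; 0 0 1]
T5·…·T1 = [-8/17 15/17 -20/17; -31/17 22/17 67/17; 0 0 1]
T6·…·T1 = [529/289 -450/289 -845/289; 128/289 49/289 -836/289; 0 0 1]
det M = 1; M⁻¹ = [49/289 450/289 5; -128/289 529/289 4; 0 0 1]
M⁻¹ · (2281/578, -1145/289)ᵀ = (-1/2, -5)ᵀ

p = (-1/2, -5)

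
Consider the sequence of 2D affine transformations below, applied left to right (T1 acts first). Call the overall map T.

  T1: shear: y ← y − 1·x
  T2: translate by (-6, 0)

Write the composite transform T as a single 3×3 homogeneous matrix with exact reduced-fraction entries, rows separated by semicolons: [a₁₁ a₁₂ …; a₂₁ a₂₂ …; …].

T1 = [1 0 0; -1 1 0; 0 0 1]
T2·T1 = [1 0 -6; -1 1 0; 0 0 1]

T = [1 0 -6; -1 1 0; 0 0 1]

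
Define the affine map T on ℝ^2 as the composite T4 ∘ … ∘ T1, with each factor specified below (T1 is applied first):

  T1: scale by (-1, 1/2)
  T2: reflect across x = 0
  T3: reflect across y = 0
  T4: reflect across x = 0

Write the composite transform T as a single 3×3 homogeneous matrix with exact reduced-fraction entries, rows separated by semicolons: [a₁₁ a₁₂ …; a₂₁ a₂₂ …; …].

T = [-1 0 0; 0 -1/2 0; 0 0 1]

T1 = [-1 0 0; 0 1/2 0; 0 0 1]
T2·T1 = [1 0 0; 0 1/2 0; 0 0 1]
T3·…·T1 = [1 0 0; 0 -1/2 0; 0 0 1]
T4·…·T1 = [-1 0 0; 0 -1/2 0; 0 0 1]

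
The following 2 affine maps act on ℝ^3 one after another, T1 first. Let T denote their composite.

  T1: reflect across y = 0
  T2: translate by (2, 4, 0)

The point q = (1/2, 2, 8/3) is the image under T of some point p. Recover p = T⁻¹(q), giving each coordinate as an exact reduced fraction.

p = (-3/2, 2, 8/3)

T1 = [1 0 0 0; 0 -1 0 0; 0 0 1 0; 0 0 0 1]
T2·T1 = [1 0 0 2; 0 -1 0 4; 0 0 1 0; 0 0 0 1]
det M = -1; M⁻¹ = [1 0 0 -2; 0 -1 0 4; 0 0 1 0; 0 0 0 1]
M⁻¹ · (1/2, 2, 8/3)ᵀ = (-3/2, 2, 8/3)ᵀ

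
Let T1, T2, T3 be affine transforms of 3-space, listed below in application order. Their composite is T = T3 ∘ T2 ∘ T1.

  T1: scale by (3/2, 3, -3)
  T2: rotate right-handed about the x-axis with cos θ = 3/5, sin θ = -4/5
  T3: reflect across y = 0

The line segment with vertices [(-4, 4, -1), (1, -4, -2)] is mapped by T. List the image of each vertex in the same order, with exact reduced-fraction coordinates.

image vertices: (-6, -48/5, -39/5), (3/2, 12/5, 66/5)

T1 scale by (3/2, 3, -3): (-4, 4, -1) → (-6, 12, 3); (1, -4, -2) → (3/2, -12, 6)
T2 rotate right-handed about the x-axis with cos θ = 3/5, sin θ = -4/5: (-6, 12, 3) → (-6, 48/5, -39/5); (3/2, -12, 6) → (3/2, -12/5, 66/5)
T3 reflect across y = 0: (-6, 48/5, -39/5) → (-6, -48/5, -39/5); (3/2, -12/5, 66/5) → (3/2, 12/5, 66/5)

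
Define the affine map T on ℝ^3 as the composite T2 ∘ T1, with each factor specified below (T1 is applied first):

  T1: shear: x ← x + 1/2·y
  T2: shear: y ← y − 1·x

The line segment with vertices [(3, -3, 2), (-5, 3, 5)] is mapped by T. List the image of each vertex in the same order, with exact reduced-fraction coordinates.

image vertices: (3/2, -9/2, 2), (-7/2, 13/2, 5)

T1 shear: x ← x + 1/2·y: (3, -3, 2) → (3/2, -3, 2); (-5, 3, 5) → (-7/2, 3, 5)
T2 shear: y ← y − 1·x: (3/2, -3, 2) → (3/2, -9/2, 2); (-7/2, 3, 5) → (-7/2, 13/2, 5)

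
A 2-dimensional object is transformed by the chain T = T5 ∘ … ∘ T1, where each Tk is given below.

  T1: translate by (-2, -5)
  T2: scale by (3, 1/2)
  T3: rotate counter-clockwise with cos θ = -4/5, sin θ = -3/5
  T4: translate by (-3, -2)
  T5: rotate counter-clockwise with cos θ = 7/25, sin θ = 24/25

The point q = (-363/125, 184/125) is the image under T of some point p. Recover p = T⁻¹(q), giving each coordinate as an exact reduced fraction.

T1 = [1 0 -2; 0 1 -5; 0 0 1]
T2·T1 = [3 0 -6; 0 1/2 -5/2; 0 0 1]
T3·…·T1 = [-12/5 3/10 33/10; -9/5 -2/5 28/5; 0 0 1]
T4·…·T1 = [-12/5 3/10 3/10; -9/5 -2/5 18/5; 0 0 1]
T5·…·T1 = [132/125 117/250 -843/250; -351/125 22/125 162/125; 0 0 1]
det M = 3/2; M⁻¹ = [44/375 -39/125 4/5; 234/125 88/125 27/5; 0 0 1]
M⁻¹ · (-363/125, 184/125)ᵀ = (0, 1)ᵀ

p = (0, 1)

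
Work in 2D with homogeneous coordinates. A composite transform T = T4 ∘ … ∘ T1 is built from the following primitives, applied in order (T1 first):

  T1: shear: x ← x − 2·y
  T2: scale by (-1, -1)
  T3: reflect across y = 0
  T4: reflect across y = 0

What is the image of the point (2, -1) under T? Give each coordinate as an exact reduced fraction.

T1 shear: x ← x − 2·y: (2, -1) → (4, -1)
T2 scale by (-1, -1): (4, -1) → (-4, 1)
T3 reflect across y = 0: (-4, 1) → (-4, -1)
T4 reflect across y = 0: (-4, -1) → (-4, 1)

T(p) = (-4, 1)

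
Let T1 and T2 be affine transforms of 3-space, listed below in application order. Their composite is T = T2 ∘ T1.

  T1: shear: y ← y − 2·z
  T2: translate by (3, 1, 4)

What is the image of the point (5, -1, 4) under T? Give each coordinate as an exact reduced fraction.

T1 shear: y ← y − 2·z: (5, -1, 4) → (5, -9, 4)
T2 translate by (3, 1, 4): (5, -9, 4) → (8, -8, 8)

T(p) = (8, -8, 8)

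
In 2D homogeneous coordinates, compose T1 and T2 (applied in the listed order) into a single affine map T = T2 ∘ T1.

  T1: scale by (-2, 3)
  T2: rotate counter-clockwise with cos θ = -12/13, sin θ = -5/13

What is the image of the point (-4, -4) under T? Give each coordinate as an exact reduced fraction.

T(p) = (-12, 8)

T1 scale by (-2, 3): (-4, -4) → (8, -12)
T2 rotate counter-clockwise with cos θ = -12/13, sin θ = -5/13: (8, -12) → (-12, 8)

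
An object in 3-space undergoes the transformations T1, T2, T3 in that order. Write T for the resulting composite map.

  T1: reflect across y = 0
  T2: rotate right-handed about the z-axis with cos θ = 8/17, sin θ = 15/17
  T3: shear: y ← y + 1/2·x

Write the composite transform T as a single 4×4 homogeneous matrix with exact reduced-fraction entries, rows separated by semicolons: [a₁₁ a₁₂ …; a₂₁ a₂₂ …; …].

T = [8/17 15/17 0 0; 19/17 -1/34 0 0; 0 0 1 0; 0 0 0 1]

T1 = [1 0 0 0; 0 -1 0 0; 0 0 1 0; 0 0 0 1]
T2·T1 = [8/17 15/17 0 0; 15/17 -8/17 0 0; 0 0 1 0; 0 0 0 1]
T3·…·T1 = [8/17 15/17 0 0; 19/17 -1/34 0 0; 0 0 1 0; 0 0 0 1]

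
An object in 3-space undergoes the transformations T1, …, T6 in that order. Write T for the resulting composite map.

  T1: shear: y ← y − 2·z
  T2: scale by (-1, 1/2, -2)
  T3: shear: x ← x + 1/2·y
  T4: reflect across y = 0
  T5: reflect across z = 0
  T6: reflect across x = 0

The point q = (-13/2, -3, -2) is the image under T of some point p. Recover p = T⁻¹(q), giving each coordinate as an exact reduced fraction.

p = (-5, 4, -1)

T1 = [1 0 0 0; 0 1 -2 0; 0 0 1 0; 0 0 0 1]
T2·T1 = [-1 0 0 0; 0 1/2 -1 0; 0 0 -2 0; 0 0 0 1]
T3·…·T1 = [-1 1/4 -1/2 0; 0 1/2 -1 0; 0 0 -2 0; 0 0 0 1]
T4·…·T1 = [-1 1/4 -1/2 0; 0 -1/2 1 0; 0 0 -2 0; 0 0 0 1]
T5·…·T1 = [-1 1/4 -1/2 0; 0 -1/2 1 0; 0 0 2 0; 0 0 0 1]
T6·…·T1 = [1 -1/4 1/2 0; 0 -1/2 1 0; 0 0 2 0; 0 0 0 1]
det M = -1; M⁻¹ = [1 -1/2 0 0; 0 -2 1 0; 0 0 1/2 0; 0 0 0 1]
M⁻¹ · (-13/2, -3, -2)ᵀ = (-5, 4, -1)ᵀ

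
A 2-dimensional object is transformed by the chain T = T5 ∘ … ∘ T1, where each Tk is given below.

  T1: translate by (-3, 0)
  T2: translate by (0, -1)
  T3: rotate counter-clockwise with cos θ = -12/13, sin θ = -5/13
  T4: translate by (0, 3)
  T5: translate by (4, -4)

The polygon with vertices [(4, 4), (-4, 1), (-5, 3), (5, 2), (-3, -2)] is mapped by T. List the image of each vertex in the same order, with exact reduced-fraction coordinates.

T1 translate by (-3, 0): (4, 4) → (1, 4); (-4, 1) → (-7, 1); (-5, 3) → (-8, 3); (5, 2) → (2, 2); (-3, -2) → (-6, -2)
T2 translate by (0, -1): (1, 4) → (1, 3); (-7, 1) → (-7, 0); (-8, 3) → (-8, 2); (2, 2) → (2, 1); (-6, -2) → (-6, -3)
T3 rotate counter-clockwise with cos θ = -12/13, sin θ = -5/13: (1, 3) → (3/13, -41/13); (-7, 0) → (84/13, 35/13); (-8, 2) → (106/13, 16/13); (2, 1) → (-19/13, -22/13); (-6, -3) → (57/13, 66/13)
T4 translate by (0, 3): (3/13, -41/13) → (3/13, -2/13); (84/13, 35/13) → (84/13, 74/13); (106/13, 16/13) → (106/13, 55/13); (-19/13, -22/13) → (-19/13, 17/13); (57/13, 66/13) → (57/13, 105/13)
T5 translate by (4, -4): (3/13, -2/13) → (55/13, -54/13); (84/13, 74/13) → (136/13, 22/13); (106/13, 55/13) → (158/13, 3/13); (-19/13, 17/13) → (33/13, -35/13); (57/13, 105/13) → (109/13, 53/13)

image vertices: (55/13, -54/13), (136/13, 22/13), (158/13, 3/13), (33/13, -35/13), (109/13, 53/13)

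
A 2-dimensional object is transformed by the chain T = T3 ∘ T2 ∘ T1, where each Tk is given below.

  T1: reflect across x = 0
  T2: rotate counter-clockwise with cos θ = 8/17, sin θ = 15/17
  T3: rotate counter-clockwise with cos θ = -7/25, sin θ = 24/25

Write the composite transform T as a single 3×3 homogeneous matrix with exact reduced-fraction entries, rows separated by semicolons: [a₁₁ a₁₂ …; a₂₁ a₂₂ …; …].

T = [416/425 -87/425 0; -87/425 -416/425 0; 0 0 1]

T1 = [-1 0 0; 0 1 0; 0 0 1]
T2·T1 = [-8/17 -15/17 0; -15/17 8/17 0; 0 0 1]
T3·…·T1 = [416/425 -87/425 0; -87/425 -416/425 0; 0 0 1]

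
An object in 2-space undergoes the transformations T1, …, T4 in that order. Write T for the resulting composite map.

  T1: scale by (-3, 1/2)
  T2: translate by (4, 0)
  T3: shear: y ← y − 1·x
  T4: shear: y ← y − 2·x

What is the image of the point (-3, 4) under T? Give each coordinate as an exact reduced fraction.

T(p) = (13, -37)

T1 scale by (-3, 1/2): (-3, 4) → (9, 2)
T2 translate by (4, 0): (9, 2) → (13, 2)
T3 shear: y ← y − 1·x: (13, 2) → (13, -11)
T4 shear: y ← y − 2·x: (13, -11) → (13, -37)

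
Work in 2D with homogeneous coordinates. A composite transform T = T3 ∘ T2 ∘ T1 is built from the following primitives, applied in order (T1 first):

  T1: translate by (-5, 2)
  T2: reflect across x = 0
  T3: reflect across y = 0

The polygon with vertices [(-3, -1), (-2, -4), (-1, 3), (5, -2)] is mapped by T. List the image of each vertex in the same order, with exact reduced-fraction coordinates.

image vertices: (8, -1), (7, 2), (6, -5), (0, 0)

T1 translate by (-5, 2): (-3, -1) → (-8, 1); (-2, -4) → (-7, -2); (-1, 3) → (-6, 5); (5, -2) → (0, 0)
T2 reflect across x = 0: (-8, 1) → (8, 1); (-7, -2) → (7, -2); (-6, 5) → (6, 5); (0, 0) → (0, 0)
T3 reflect across y = 0: (8, 1) → (8, -1); (7, -2) → (7, 2); (6, 5) → (6, -5); (0, 0) → (0, 0)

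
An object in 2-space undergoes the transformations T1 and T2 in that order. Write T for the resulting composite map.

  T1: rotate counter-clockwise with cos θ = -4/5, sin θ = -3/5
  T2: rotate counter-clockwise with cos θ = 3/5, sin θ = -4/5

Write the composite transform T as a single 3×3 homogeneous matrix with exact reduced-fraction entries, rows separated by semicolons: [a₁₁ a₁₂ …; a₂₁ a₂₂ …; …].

T = [-24/25 -7/25 0; 7/25 -24/25 0; 0 0 1]

T1 = [-4/5 3/5 0; -3/5 -4/5 0; 0 0 1]
T2·T1 = [-24/25 -7/25 0; 7/25 -24/25 0; 0 0 1]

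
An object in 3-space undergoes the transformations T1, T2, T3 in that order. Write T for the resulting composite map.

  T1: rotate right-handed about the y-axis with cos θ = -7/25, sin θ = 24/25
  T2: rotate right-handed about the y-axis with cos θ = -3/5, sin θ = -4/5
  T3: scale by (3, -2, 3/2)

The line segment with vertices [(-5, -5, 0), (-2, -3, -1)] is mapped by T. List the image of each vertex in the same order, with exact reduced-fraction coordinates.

T1 rotate right-handed about the y-axis with cos θ = -7/25, sin θ = 24/25: (-5, -5, 0) → (7/5, -5, 24/5); (-2, -3, -1) → (-2/5, -3, 11/5)
T2 rotate right-handed about the y-axis with cos θ = -3/5, sin θ = -4/5: (7/5, -5, 24/5) → (-117/25, -5, -44/25); (-2/5, -3, 11/5) → (-38/25, -3, -41/25)
T3 scale by (3, -2, 3/2): (-117/25, -5, -44/25) → (-351/25, 10, -66/25); (-38/25, -3, -41/25) → (-114/25, 6, -123/50)

image vertices: (-351/25, 10, -66/25), (-114/25, 6, -123/50)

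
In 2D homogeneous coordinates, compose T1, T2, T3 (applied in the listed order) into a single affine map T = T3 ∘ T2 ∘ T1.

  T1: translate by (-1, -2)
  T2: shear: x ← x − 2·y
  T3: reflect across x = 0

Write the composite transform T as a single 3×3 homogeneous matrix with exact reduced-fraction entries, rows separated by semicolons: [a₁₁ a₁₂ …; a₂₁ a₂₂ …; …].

T1 = [1 0 -1; 0 1 -2; 0 0 1]
T2·T1 = [1 -2 3; 0 1 -2; 0 0 1]
T3·…·T1 = [-1 2 -3; 0 1 -2; 0 0 1]

T = [-1 2 -3; 0 1 -2; 0 0 1]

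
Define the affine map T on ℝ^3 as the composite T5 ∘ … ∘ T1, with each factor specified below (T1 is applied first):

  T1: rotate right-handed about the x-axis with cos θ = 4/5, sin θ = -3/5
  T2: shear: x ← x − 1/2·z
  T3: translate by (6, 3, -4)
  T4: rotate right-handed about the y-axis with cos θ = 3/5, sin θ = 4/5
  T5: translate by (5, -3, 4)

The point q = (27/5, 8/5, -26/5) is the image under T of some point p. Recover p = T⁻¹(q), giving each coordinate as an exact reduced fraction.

p = (1, 2, 0)

T1 = [1 0 0 0; 0 4/5 3/5 0; 0 -3/5 4/5 0; 0 0 0 1]
T2·T1 = [1 3/10 -2/5 0; 0 4/5 3/5 0; 0 -3/5 4/5 0; 0 0 0 1]
T3·…·T1 = [1 3/10 -2/5 6; 0 4/5 3/5 3; 0 -3/5 4/5 -4; 0 0 0 1]
T4·…·T1 = [3/5 -3/10 2/5 2/5; 0 4/5 3/5 3; -4/5 -3/5 4/5 -36/5; 0 0 0 1]
T5·…·T1 = [3/5 -3/10 2/5 27/5; 0 4/5 3/5 0; -4/5 -3/5 4/5 -16/5; 0 0 0 1]
det M = 1; M⁻¹ = [1 0 -1/2 -7; -12/25 4/5 -9/25 36/25; 16/25 3/5 12/25 -48/25; 0 0 0 1]
M⁻¹ · (27/5, 8/5, -26/5)ᵀ = (1, 2, 0)ᵀ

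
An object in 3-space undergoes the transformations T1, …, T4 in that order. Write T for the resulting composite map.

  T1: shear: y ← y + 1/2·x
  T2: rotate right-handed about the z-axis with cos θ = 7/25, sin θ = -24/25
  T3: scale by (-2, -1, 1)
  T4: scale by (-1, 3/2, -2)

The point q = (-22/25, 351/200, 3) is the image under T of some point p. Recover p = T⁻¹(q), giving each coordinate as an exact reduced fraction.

T1 = [1 0 0 0; 1/2 1 0 0; 0 0 1 0; 0 0 0 1]
T2·T1 = [19/25 24/25 0 0; -41/50 7/25 0 0; 0 0 1 0; 0 0 0 1]
T3·…·T1 = [-38/25 -48/25 0 0; 41/50 -7/25 0 0; 0 0 1 0; 0 0 0 1]
T4·…·T1 = [38/25 48/25 0 0; 123/100 -21/50 0 0; 0 0 -2 0; 0 0 0 1]
det M = 6; M⁻¹ = [7/50 16/25 0 0; 41/100 -38/75 0 0; 0 0 -1/2 0; 0 0 0 1]
M⁻¹ · (-22/25, 351/200, 3)ᵀ = (1, -5/4, -3/2)ᵀ

p = (1, -5/4, -3/2)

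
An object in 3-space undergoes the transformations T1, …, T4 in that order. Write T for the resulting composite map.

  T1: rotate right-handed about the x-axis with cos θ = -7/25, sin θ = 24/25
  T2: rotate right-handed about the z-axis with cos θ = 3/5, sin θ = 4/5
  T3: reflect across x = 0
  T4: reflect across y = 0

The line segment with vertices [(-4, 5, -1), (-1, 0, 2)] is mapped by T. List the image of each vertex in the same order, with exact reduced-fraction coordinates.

image vertices: (256/125, 433/125, 127/25), (-117/125, 244/125, -14/25)

T1 rotate right-handed about the x-axis with cos θ = -7/25, sin θ = 24/25: (-4, 5, -1) → (-4, -11/25, 127/25); (-1, 0, 2) → (-1, -48/25, -14/25)
T2 rotate right-handed about the z-axis with cos θ = 3/5, sin θ = 4/5: (-4, -11/25, 127/25) → (-256/125, -433/125, 127/25); (-1, -48/25, -14/25) → (117/125, -244/125, -14/25)
T3 reflect across x = 0: (-256/125, -433/125, 127/25) → (256/125, -433/125, 127/25); (117/125, -244/125, -14/25) → (-117/125, -244/125, -14/25)
T4 reflect across y = 0: (256/125, -433/125, 127/25) → (256/125, 433/125, 127/25); (-117/125, -244/125, -14/25) → (-117/125, 244/125, -14/25)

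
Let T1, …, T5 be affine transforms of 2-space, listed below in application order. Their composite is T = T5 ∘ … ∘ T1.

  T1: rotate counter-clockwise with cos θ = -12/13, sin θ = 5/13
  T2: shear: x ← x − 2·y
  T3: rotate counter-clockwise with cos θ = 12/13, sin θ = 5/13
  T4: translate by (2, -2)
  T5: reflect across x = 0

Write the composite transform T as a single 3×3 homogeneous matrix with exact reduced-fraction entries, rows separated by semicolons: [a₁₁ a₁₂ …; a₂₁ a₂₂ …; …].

T = [289/169 -288/169 -2; -50/169 -49/169 -2; 0 0 1]

T1 = [-12/13 -5/13 0; 5/13 -12/13 0; 0 0 1]
T2·T1 = [-22/13 19/13 0; 5/13 -12/13 0; 0 0 1]
T3·…·T1 = [-289/169 288/169 0; -50/169 -49/169 0; 0 0 1]
T4·…·T1 = [-289/169 288/169 2; -50/169 -49/169 -2; 0 0 1]
T5·…·T1 = [289/169 -288/169 -2; -50/169 -49/169 -2; 0 0 1]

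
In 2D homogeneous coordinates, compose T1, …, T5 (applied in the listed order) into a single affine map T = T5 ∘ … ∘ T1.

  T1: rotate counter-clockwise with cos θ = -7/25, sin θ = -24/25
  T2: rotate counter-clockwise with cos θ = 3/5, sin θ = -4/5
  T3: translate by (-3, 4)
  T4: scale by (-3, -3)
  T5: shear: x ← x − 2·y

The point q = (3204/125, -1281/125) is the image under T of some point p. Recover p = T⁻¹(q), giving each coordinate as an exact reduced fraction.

p = (-1, 1)

T1 = [-7/25 24/25 0; -24/25 -7/25 0; 0 0 1]
T2·T1 = [-117/125 44/125 0; -44/125 -117/125 0; 0 0 1]
T3·…·T1 = [-117/125 44/125 -3; -44/125 -117/125 4; 0 0 1]
T4·…·T1 = [351/125 -132/125 9; 132/125 351/125 -12; 0 0 1]
T5·…·T1 = [87/125 -834/125 33; 132/125 351/125 -12; 0 0 1]
det M = 9; M⁻¹ = [39/125 278/375 -7/5; -44/375 29/375 24/5; 0 0 1]
M⁻¹ · (3204/125, -1281/125)ᵀ = (-1, 1)ᵀ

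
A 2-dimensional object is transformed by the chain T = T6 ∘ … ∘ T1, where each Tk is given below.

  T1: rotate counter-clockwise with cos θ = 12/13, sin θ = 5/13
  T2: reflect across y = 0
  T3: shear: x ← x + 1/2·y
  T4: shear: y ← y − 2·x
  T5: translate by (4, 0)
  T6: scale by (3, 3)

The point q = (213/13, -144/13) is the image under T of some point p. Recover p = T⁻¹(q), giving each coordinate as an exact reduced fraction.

p = (2, 0)

T1 = [12/13 -5/13 0; 5/13 12/13 0; 0 0 1]
T2·T1 = [12/13 -5/13 0; -5/13 -12/13 0; 0 0 1]
T3·…·T1 = [19/26 -11/13 0; -5/13 -12/13 0; 0 0 1]
T4·…·T1 = [19/26 -11/13 0; -24/13 10/13 0; 0 0 1]
T5·…·T1 = [19/26 -11/13 4; -24/13 10/13 0; 0 0 1]
T6·…·T1 = [57/26 -33/13 12; -72/13 30/13 0; 0 0 1]
det M = -9; M⁻¹ = [-10/39 -11/39 40/13; -8/13 -19/78 96/13; 0 0 1]
M⁻¹ · (213/13, -144/13)ᵀ = (2, 0)ᵀ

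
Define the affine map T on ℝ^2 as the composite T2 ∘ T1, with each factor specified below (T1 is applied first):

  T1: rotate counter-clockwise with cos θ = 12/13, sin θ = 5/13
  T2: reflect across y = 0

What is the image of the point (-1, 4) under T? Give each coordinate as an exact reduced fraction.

T1 rotate counter-clockwise with cos θ = 12/13, sin θ = 5/13: (-1, 4) → (-32/13, 43/13)
T2 reflect across y = 0: (-32/13, 43/13) → (-32/13, -43/13)

T(p) = (-32/13, -43/13)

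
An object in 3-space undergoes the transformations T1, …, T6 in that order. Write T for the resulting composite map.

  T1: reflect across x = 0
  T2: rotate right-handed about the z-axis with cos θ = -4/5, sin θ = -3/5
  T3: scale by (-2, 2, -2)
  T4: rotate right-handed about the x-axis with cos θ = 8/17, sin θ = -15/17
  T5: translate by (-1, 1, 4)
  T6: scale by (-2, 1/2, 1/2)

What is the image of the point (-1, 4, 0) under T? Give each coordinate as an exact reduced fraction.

T(p) = (42/5, -219/170, 91/17)

T1 reflect across x = 0: (-1, 4, 0) → (1, 4, 0)
T2 rotate right-handed about the z-axis with cos θ = -4/5, sin θ = -3/5: (1, 4, 0) → (8/5, -19/5, 0)
T3 scale by (-2, 2, -2): (8/5, -19/5, 0) → (-16/5, -38/5, 0)
T4 rotate right-handed about the x-axis with cos θ = 8/17, sin θ = -15/17: (-16/5, -38/5, 0) → (-16/5, -304/85, 114/17)
T5 translate by (-1, 1, 4): (-16/5, -304/85, 114/17) → (-21/5, -219/85, 182/17)
T6 scale by (-2, 1/2, 1/2): (-21/5, -219/85, 182/17) → (42/5, -219/170, 91/17)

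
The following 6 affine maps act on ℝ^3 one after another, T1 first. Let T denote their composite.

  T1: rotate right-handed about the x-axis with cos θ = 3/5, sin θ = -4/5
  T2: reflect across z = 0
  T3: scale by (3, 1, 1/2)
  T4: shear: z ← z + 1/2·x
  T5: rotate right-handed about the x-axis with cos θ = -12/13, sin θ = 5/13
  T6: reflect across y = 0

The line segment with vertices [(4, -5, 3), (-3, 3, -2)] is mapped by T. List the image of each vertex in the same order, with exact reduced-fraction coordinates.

image vertices: (12, 83/130, -201/65), (-9, -111/130, 167/65)

T1 rotate right-handed about the x-axis with cos θ = 3/5, sin θ = -4/5: (4, -5, 3) → (4, -3/5, 29/5); (-3, 3, -2) → (-3, 1/5, -18/5)
T2 reflect across z = 0: (4, -3/5, 29/5) → (4, -3/5, -29/5); (-3, 1/5, -18/5) → (-3, 1/5, 18/5)
T3 scale by (3, 1, 1/2): (4, -3/5, -29/5) → (12, -3/5, -29/10); (-3, 1/5, 18/5) → (-9, 1/5, 9/5)
T4 shear: z ← z + 1/2·x: (12, -3/5, -29/10) → (12, -3/5, 31/10); (-9, 1/5, 9/5) → (-9, 1/5, -27/10)
T5 rotate right-handed about the x-axis with cos θ = -12/13, sin θ = 5/13: (12, -3/5, 31/10) → (12, -83/130, -201/65); (-9, 1/5, -27/10) → (-9, 111/130, 167/65)
T6 reflect across y = 0: (12, -83/130, -201/65) → (12, 83/130, -201/65); (-9, 111/130, 167/65) → (-9, -111/130, 167/65)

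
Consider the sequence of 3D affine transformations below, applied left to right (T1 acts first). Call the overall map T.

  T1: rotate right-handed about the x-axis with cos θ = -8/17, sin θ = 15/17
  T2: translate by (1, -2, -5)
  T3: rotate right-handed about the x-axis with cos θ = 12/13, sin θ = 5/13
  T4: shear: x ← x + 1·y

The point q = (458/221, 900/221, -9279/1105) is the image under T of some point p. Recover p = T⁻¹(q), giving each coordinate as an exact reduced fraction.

p = (-3, -5, -1/5)

T1 = [1 0 0 0; 0 -8/17 -15/17 0; 0 15/17 -8/17 0; 0 0 0 1]
T2·T1 = [1 0 0 1; 0 -8/17 -15/17 -2; 0 15/17 -8/17 -5; 0 0 0 1]
T3·…·T1 = [1 0 0 1; 0 -171/221 -140/221 1/13; 0 140/221 -171/221 -70/13; 0 0 0 1]
T4·…·T1 = [1 -171/221 -140/221 14/13; 0 -171/221 -140/221 1/13; 0 140/221 -171/221 -70/13; 0 0 0 1]
det M = 1; M⁻¹ = [1 -1 0 -1; 0 -171/221 140/221 59/17; 0 -140/221 -171/221 -70/17; 0 0 0 1]
M⁻¹ · (458/221, 900/221, -9279/1105)ᵀ = (-3, -5, -1/5)ᵀ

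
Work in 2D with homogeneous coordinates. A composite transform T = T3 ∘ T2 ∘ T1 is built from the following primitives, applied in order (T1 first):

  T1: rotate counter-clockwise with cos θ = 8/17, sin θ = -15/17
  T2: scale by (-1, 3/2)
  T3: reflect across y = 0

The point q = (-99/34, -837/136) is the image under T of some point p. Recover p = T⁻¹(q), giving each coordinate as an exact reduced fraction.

T1 = [8/17 15/17 0; -15/17 8/17 0; 0 0 1]
T2·T1 = [-8/17 -15/17 0; -45/34 12/17 0; 0 0 1]
T3·…·T1 = [-8/17 -15/17 0; 45/34 -12/17 0; 0 0 1]
det M = 3/2; M⁻¹ = [-8/17 10/17 0; -15/17 -16/51 0; 0 0 1]
M⁻¹ · (-99/34, -837/136)ᵀ = (-9/4, 9/2)ᵀ

p = (-9/4, 9/2)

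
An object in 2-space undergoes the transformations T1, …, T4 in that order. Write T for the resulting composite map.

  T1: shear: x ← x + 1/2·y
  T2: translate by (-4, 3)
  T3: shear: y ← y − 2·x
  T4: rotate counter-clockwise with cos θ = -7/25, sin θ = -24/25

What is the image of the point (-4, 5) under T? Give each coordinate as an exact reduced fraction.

T1 shear: x ← x + 1/2·y: (-4, 5) → (-3/2, 5)
T2 translate by (-4, 3): (-3/2, 5) → (-11/2, 8)
T3 shear: y ← y − 2·x: (-11/2, 8) → (-11/2, 19)
T4 rotate counter-clockwise with cos θ = -7/25, sin θ = -24/25: (-11/2, 19) → (989/50, -1/25)

T(p) = (989/50, -1/25)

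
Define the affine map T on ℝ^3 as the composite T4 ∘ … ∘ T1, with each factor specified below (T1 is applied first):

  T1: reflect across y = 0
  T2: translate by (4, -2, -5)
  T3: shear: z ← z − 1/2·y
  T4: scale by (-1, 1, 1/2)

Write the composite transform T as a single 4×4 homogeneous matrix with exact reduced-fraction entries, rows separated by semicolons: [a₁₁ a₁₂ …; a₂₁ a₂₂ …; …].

T1 = [1 0 0 0; 0 -1 0 0; 0 0 1 0; 0 0 0 1]
T2·T1 = [1 0 0 4; 0 -1 0 -2; 0 0 1 -5; 0 0 0 1]
T3·…·T1 = [1 0 0 4; 0 -1 0 -2; 0 1/2 1 -4; 0 0 0 1]
T4·…·T1 = [-1 0 0 -4; 0 -1 0 -2; 0 1/4 1/2 -2; 0 0 0 1]

T = [-1 0 0 -4; 0 -1 0 -2; 0 1/4 1/2 -2; 0 0 0 1]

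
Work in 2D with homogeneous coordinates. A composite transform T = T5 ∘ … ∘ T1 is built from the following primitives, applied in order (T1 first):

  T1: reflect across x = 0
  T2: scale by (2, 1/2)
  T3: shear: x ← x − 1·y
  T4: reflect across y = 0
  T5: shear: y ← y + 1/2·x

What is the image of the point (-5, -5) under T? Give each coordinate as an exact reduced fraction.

T(p) = (25/2, 35/4)

T1 reflect across x = 0: (-5, -5) → (5, -5)
T2 scale by (2, 1/2): (5, -5) → (10, -5/2)
T3 shear: x ← x − 1·y: (10, -5/2) → (25/2, -5/2)
T4 reflect across y = 0: (25/2, -5/2) → (25/2, 5/2)
T5 shear: y ← y + 1/2·x: (25/2, 5/2) → (25/2, 35/4)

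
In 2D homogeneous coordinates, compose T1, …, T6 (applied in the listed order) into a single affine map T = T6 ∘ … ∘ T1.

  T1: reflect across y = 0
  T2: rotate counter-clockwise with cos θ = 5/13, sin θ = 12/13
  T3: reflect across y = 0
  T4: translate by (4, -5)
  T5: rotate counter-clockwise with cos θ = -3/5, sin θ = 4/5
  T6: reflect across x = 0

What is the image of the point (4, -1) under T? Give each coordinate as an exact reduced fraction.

T(p) = (-292/65, 594/65)

T1 reflect across y = 0: (4, -1) → (4, 1)
T2 rotate counter-clockwise with cos θ = 5/13, sin θ = 12/13: (4, 1) → (8/13, 53/13)
T3 reflect across y = 0: (8/13, 53/13) → (8/13, -53/13)
T4 translate by (4, -5): (8/13, -53/13) → (60/13, -118/13)
T5 rotate counter-clockwise with cos θ = -3/5, sin θ = 4/5: (60/13, -118/13) → (292/65, 594/65)
T6 reflect across x = 0: (292/65, 594/65) → (-292/65, 594/65)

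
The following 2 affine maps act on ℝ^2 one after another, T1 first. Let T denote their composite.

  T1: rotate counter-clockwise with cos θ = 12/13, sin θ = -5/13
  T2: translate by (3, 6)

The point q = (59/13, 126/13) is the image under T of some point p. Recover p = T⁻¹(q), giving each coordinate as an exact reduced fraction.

p = (0, 4)

T1 = [12/13 5/13 0; -5/13 12/13 0; 0 0 1]
T2·T1 = [12/13 5/13 3; -5/13 12/13 6; 0 0 1]
det M = 1; M⁻¹ = [12/13 -5/13 -6/13; 5/13 12/13 -87/13; 0 0 1]
M⁻¹ · (59/13, 126/13)ᵀ = (0, 4)ᵀ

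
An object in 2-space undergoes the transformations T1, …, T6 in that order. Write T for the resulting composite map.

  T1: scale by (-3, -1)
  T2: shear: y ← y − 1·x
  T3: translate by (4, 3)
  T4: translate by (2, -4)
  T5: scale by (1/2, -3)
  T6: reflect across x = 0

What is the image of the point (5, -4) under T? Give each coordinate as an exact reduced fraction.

T(p) = (9/2, -54)

T1 scale by (-3, -1): (5, -4) → (-15, 4)
T2 shear: y ← y − 1·x: (-15, 4) → (-15, 19)
T3 translate by (4, 3): (-15, 19) → (-11, 22)
T4 translate by (2, -4): (-11, 22) → (-9, 18)
T5 scale by (1/2, -3): (-9, 18) → (-9/2, -54)
T6 reflect across x = 0: (-9/2, -54) → (9/2, -54)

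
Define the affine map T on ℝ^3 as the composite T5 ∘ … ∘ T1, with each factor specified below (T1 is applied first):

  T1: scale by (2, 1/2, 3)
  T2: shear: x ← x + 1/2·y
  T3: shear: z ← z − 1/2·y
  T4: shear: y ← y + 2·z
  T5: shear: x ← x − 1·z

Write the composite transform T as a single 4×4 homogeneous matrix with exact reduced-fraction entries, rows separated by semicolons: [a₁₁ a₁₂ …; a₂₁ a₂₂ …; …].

T = [2 1/2 -3 0; 0 0 6 0; 0 -1/4 3 0; 0 0 0 1]

T1 = [2 0 0 0; 0 1/2 0 0; 0 0 3 0; 0 0 0 1]
T2·T1 = [2 1/4 0 0; 0 1/2 0 0; 0 0 3 0; 0 0 0 1]
T3·…·T1 = [2 1/4 0 0; 0 1/2 0 0; 0 -1/4 3 0; 0 0 0 1]
T4·…·T1 = [2 1/4 0 0; 0 0 6 0; 0 -1/4 3 0; 0 0 0 1]
T5·…·T1 = [2 1/2 -3 0; 0 0 6 0; 0 -1/4 3 0; 0 0 0 1]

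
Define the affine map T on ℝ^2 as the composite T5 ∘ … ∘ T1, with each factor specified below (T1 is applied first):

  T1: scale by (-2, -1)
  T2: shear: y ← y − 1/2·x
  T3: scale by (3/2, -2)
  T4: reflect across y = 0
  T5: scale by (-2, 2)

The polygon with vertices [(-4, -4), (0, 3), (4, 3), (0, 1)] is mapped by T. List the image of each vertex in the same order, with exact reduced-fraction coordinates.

image vertices: (-24, 0), (0, -12), (24, 4), (0, -4)

T1 scale by (-2, -1): (-4, -4) → (8, 4); (0, 3) → (0, -3); (4, 3) → (-8, -3); (0, 1) → (0, -1)
T2 shear: y ← y − 1/2·x: (8, 4) → (8, 0); (0, -3) → (0, -3); (-8, -3) → (-8, 1); (0, -1) → (0, -1)
T3 scale by (3/2, -2): (8, 0) → (12, 0); (0, -3) → (0, 6); (-8, 1) → (-12, -2); (0, -1) → (0, 2)
T4 reflect across y = 0: (12, 0) → (12, 0); (0, 6) → (0, -6); (-12, -2) → (-12, 2); (0, 2) → (0, -2)
T5 scale by (-2, 2): (12, 0) → (-24, 0); (0, -6) → (0, -12); (-12, 2) → (24, 4); (0, -2) → (0, -4)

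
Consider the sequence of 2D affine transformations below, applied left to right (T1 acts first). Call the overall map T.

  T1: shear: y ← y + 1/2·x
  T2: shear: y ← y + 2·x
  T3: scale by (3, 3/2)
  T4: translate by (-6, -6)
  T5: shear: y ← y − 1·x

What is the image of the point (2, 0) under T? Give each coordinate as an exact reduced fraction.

T(p) = (0, 3/2)

T1 shear: y ← y + 1/2·x: (2, 0) → (2, 1)
T2 shear: y ← y + 2·x: (2, 1) → (2, 5)
T3 scale by (3, 3/2): (2, 5) → (6, 15/2)
T4 translate by (-6, -6): (6, 15/2) → (0, 3/2)
T5 shear: y ← y − 1·x: (0, 3/2) → (0, 3/2)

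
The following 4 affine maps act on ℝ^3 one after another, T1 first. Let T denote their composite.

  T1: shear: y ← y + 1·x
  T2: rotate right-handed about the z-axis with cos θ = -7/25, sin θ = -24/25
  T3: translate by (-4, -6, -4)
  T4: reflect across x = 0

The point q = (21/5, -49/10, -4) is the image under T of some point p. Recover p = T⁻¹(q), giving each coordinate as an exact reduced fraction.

T1 = [1 0 0 0; 1 1 0 0; 0 0 1 0; 0 0 0 1]
T2·T1 = [17/25 24/25 0 0; -31/25 -7/25 0 0; 0 0 1 0; 0 0 0 1]
T3·…·T1 = [17/25 24/25 0 -4; -31/25 -7/25 0 -6; 0 0 1 -4; 0 0 0 1]
T4·…·T1 = [-17/25 -24/25 0 4; -31/25 -7/25 0 -6; 0 0 1 -4; 0 0 0 1]
det M = -1; M⁻¹ = [7/25 -24/25 0 -172/25; -31/25 17/25 0 226/25; 0 0 1 4; 0 0 0 1]
M⁻¹ · (21/5, -49/10, -4)ᵀ = (-1, 1/2, 0)ᵀ

p = (-1, 1/2, 0)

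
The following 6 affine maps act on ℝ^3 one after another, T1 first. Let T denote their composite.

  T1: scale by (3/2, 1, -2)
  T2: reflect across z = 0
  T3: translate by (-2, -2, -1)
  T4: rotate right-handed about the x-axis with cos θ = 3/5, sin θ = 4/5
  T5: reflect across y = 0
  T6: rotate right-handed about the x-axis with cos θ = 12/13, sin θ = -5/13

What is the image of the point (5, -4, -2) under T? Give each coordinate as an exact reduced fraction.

T1 scale by (3/2, 1, -2): (5, -4, -2) → (15/2, -4, 4)
T2 reflect across z = 0: (15/2, -4, 4) → (15/2, -4, -4)
T3 translate by (-2, -2, -1): (15/2, -4, -4) → (11/2, -6, -5)
T4 rotate right-handed about the x-axis with cos θ = 3/5, sin θ = 4/5: (11/2, -6, -5) → (11/2, 2/5, -39/5)
T5 reflect across y = 0: (11/2, 2/5, -39/5) → (11/2, -2/5, -39/5)
T6 rotate right-handed about the x-axis with cos θ = 12/13, sin θ = -5/13: (11/2, -2/5, -39/5) → (11/2, -219/65, -458/65)

T(p) = (11/2, -219/65, -458/65)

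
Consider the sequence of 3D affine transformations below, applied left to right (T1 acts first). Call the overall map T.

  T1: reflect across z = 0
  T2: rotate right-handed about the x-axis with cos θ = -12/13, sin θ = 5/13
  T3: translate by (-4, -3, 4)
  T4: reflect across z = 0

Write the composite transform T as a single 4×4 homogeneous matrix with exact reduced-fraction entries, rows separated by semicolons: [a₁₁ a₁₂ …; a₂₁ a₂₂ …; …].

T = [1 0 0 -4; 0 -12/13 5/13 -3; 0 -5/13 -12/13 -4; 0 0 0 1]

T1 = [1 0 0 0; 0 1 0 0; 0 0 -1 0; 0 0 0 1]
T2·T1 = [1 0 0 0; 0 -12/13 5/13 0; 0 5/13 12/13 0; 0 0 0 1]
T3·…·T1 = [1 0 0 -4; 0 -12/13 5/13 -3; 0 5/13 12/13 4; 0 0 0 1]
T4·…·T1 = [1 0 0 -4; 0 -12/13 5/13 -3; 0 -5/13 -12/13 -4; 0 0 0 1]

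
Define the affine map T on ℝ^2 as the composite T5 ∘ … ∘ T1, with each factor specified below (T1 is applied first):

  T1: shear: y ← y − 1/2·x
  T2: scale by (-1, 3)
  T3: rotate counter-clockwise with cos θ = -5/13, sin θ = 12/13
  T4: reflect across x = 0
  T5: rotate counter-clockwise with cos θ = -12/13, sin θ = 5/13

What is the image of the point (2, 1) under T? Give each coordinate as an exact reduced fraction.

T1 shear: y ← y − 1/2·x: (2, 1) → (2, 0)
T2 scale by (-1, 3): (2, 0) → (-2, 0)
T3 rotate counter-clockwise with cos θ = -5/13, sin θ = 12/13: (-2, 0) → (10/13, -24/13)
T4 reflect across x = 0: (10/13, -24/13) → (-10/13, -24/13)
T5 rotate counter-clockwise with cos θ = -12/13, sin θ = 5/13: (-10/13, -24/13) → (240/169, 238/169)

T(p) = (240/169, 238/169)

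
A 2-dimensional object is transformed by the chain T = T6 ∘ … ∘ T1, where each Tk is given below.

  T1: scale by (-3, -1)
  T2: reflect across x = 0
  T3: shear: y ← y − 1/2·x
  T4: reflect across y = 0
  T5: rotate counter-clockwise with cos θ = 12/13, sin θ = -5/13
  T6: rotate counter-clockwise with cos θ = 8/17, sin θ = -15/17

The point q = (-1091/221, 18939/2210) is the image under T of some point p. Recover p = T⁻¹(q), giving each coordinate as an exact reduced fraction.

p = (-3, 2/5)

T1 = [-3 0 0; 0 -1 0; 0 0 1]
T2·T1 = [3 0 0; 0 -1 0; 0 0 1]
T3·…·T1 = [3 0 0; -3/2 -1 0; 0 0 1]
T4·…·T1 = [3 0 0; 3/2 1 0; 0 0 1]
T5·…·T1 = [87/26 5/13 0; 3/13 12/13 0; 0 0 1]
T6·…·T1 = [393/221 220/221 0; -1257/442 21/221 0; 0 0 1]
det M = 3; M⁻¹ = [7/221 -220/663 0; 419/442 131/221 0; 0 0 1]
M⁻¹ · (-1091/221, 18939/2210)ᵀ = (-3, 2/5)ᵀ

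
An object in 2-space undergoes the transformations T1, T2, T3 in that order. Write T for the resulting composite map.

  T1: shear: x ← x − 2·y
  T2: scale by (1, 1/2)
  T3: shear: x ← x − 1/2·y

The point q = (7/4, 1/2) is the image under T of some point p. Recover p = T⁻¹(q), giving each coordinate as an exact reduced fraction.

p = (4, 1)

T1 = [1 -2 0; 0 1 0; 0 0 1]
T2·T1 = [1 -2 0; 0 1/2 0; 0 0 1]
T3·…·T1 = [1 -9/4 0; 0 1/2 0; 0 0 1]
det M = 1/2; M⁻¹ = [1 9/2 0; 0 2 0; 0 0 1]
M⁻¹ · (7/4, 1/2)ᵀ = (4, 1)ᵀ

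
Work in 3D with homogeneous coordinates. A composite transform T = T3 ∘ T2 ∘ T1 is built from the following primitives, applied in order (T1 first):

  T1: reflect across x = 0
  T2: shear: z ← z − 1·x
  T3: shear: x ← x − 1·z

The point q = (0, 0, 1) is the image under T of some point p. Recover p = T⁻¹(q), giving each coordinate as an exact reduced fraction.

T1 = [-1 0 0 0; 0 1 0 0; 0 0 1 0; 0 0 0 1]
T2·T1 = [-1 0 0 0; 0 1 0 0; 1 0 1 0; 0 0 0 1]
T3·…·T1 = [-2 0 -1 0; 0 1 0 0; 1 0 1 0; 0 0 0 1]
det M = -1; M⁻¹ = [-1 0 -1 0; 0 1 0 0; 1 0 2 0; 0 0 0 1]
M⁻¹ · (0, 0, 1)ᵀ = (-1, 0, 2)ᵀ

p = (-1, 0, 2)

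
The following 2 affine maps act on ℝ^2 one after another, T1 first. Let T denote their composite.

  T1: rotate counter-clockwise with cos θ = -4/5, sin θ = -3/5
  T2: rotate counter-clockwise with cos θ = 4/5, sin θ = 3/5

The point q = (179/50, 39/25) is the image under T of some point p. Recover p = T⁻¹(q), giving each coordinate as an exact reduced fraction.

T1 = [-4/5 3/5 0; -3/5 -4/5 0; 0 0 1]
T2·T1 = [-7/25 24/25 0; -24/25 -7/25 0; 0 0 1]
det M = 1; M⁻¹ = [-7/25 -24/25 0; 24/25 -7/25 0; 0 0 1]
M⁻¹ · (179/50, 39/25)ᵀ = (-5/2, 3)ᵀ

p = (-5/2, 3)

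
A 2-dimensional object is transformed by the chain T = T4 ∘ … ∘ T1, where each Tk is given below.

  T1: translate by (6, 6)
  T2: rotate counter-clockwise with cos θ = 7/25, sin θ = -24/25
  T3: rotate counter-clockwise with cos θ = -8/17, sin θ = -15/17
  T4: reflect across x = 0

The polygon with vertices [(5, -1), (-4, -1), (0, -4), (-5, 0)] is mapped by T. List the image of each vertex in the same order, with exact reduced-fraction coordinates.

image vertices: (5011/425, -1123/425), (1267/425, -1906/425), (534/85, -62/85), (938/425, -2409/425)

T1 translate by (6, 6): (5, -1) → (11, 5); (-4, -1) → (2, 5); (0, -4) → (6, 2); (-5, 0) → (1, 6)
T2 rotate counter-clockwise with cos θ = 7/25, sin θ = -24/25: (11, 5) → (197/25, -229/25); (2, 5) → (134/25, -13/25); (6, 2) → (18/5, -26/5); (1, 6) → (151/25, 18/25)
T3 rotate counter-clockwise with cos θ = -8/17, sin θ = -15/17: (197/25, -229/25) → (-5011/425, -1123/425); (134/25, -13/25) → (-1267/425, -1906/425); (18/5, -26/5) → (-534/85, -62/85); (151/25, 18/25) → (-938/425, -2409/425)
T4 reflect across x = 0: (-5011/425, -1123/425) → (5011/425, -1123/425); (-1267/425, -1906/425) → (1267/425, -1906/425); (-534/85, -62/85) → (534/85, -62/85); (-938/425, -2409/425) → (938/425, -2409/425)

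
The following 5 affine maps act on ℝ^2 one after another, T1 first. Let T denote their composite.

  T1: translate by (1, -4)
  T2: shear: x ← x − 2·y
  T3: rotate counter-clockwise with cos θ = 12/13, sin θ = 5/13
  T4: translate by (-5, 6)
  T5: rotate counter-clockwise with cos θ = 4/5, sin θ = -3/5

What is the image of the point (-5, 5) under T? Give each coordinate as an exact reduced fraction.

T(p) = (-388/65, 666/65)

T1 translate by (1, -4): (-5, 5) → (-4, 1)
T2 shear: x ← x − 2·y: (-4, 1) → (-6, 1)
T3 rotate counter-clockwise with cos θ = 12/13, sin θ = 5/13: (-6, 1) → (-77/13, -18/13)
T4 translate by (-5, 6): (-77/13, -18/13) → (-142/13, 60/13)
T5 rotate counter-clockwise with cos θ = 4/5, sin θ = -3/5: (-142/13, 60/13) → (-388/65, 666/65)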